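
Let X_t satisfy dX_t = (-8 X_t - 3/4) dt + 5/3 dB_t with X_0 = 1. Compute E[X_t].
E[X_t] = -3/32 + 35*exp(-8*t)/32

Taking expectations and using E[dB_t] = 0, the mean m(t) = E[X_t] satisfies the ODE m'(t) = a m(t) + b with m(0) = x_0. With a = -8, b = -3/4, x_0 = 1, the solution is
  m(t) = x_0 * exp(a t) + (b/a) * (exp(a t) - 1)
       = 1 * exp((-8) t) + ((-3/4)/(-8)) * (exp((-8) t) - 1)
       = -3/32 + 35*exp(-8*t)/32.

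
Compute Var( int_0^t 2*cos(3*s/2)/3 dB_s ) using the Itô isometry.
Var = 2*t/9 + 2*sin(3*t)/27

The Itô integral of a deterministic integrand f(s) has mean 0 because each increment f(s) * (B_{s+ds} - B_s) has mean 0. By the Itô isometry:
  Var( int_0^t f(s) dB_s ) = E[ (int_0^t f(s) dB_s)^2 ] = int_0^t f(s)^2 ds.
Here f(s) = 2*cos(3*s/2)/3, so f(s)^2 = 4*cos(3*s/2)^2/9. Integrate:
  int_0^t (4*cos(3*s/2)^2/9) ds = 2*t/9 + 2*sin(3*t)/27.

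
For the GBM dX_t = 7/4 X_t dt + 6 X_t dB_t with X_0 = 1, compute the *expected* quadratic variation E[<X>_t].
E[<X>_t] = 72*exp(79*t/2)/79 - 72/79

<X>_t = int_0^t (6 * X_s)^2 ds. Taking expectation inside the integral: E[<X>_t] = 6^2 * int_0^t E[X_s^2] ds. For GBM, E[X_s^2] = x_0^2 * exp((2 mu + sigma^2) s). Integrating:
  E[<X>_t] = 6^2 * 1^2 * (exp((2*(7/4) + 6^2) t) - 1) / (2*(7/4) + 6^2)
           = 6^2 * 1^2 * (exp((79/2) t) - 1) / (79/2) = 72*exp(79*t/2)/79 - 72/79.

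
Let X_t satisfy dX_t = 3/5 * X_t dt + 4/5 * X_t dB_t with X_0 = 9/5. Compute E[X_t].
E[X_t] = 9*exp(3*t/5)/5

For GBM dX = mu X dt + sigma X dB with X_0 = x_0, apply Itô to Y = log X: dY = (mu - sigma^2/2) dt + sigma dB, so Y_t = log(x_0) + (mu - sigma^2/2) t + sigma B_t and hence X_t = x_0 * exp((mu - sigma^2/2) t + sigma B_t).
With mu = 3/5, sigma = 4/5, x_0 = 9/5, this gives:
  X_t = 9/5 * exp((7/25) * t + (4/5) * B_t).
Since sigma*B_t ~ Normal(0, sigma^2 t), E[exp(sigma*B_t)] = exp(sigma^2 t / 2); so E[X_t] = x_0 * exp((mu - sigma^2/2) t) * exp(sigma^2 t / 2) = x_0 * exp(mu t) = 9*exp(3*t/5)/5.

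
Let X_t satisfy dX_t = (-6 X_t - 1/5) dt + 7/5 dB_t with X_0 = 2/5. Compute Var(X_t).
Var(X_t) = 49/300 - 49*exp(-12*t)/300

The variance V(t) = Var(X_t) satisfies V'(t) = 2 a V(t) + c^2 with V(0) = 0 (drift coefficient is linear in X, diffusion is constant). With a = -6, c = 7/5, the solution is
  V(t) = (c^2 / (2 a)) * (exp(2 a t) - 1)
       = ((7/5)^2 / (2*(-6))) * (exp((-12) t) - 1)
       = 49/300 - 49*exp(-12*t)/300.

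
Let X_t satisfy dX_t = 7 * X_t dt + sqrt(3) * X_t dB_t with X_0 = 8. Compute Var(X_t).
Var(X_t) = 64*(exp(3*t) - 1)*exp(14*t)

For GBM dX = mu X dt + sigma X dB with X_0 = x_0, apply Itô to Y = log X: dY = (mu - sigma^2/2) dt + sigma dB, so Y_t = log(x_0) + (mu - sigma^2/2) t + sigma B_t and hence X_t = x_0 * exp((mu - sigma^2/2) t + sigma B_t).
With mu = 7, sigma = sqrt(3), x_0 = 8, this gives:
  X_t = 8 * exp((11/2) * t + (sqrt(3)) * B_t).
Since sigma*B_t ~ Normal(0, sigma^2 t), E[exp(sigma*B_t)] = exp(sigma^2 t / 2); so E[X_t] = x_0 * exp((mu - sigma^2/2) t) * exp(sigma^2 t / 2) = x_0 * exp(mu t) = 8*exp(7*t).
Var(X_t) = E[X_t^2] - (E[X_t])^2 = x_0^2 * exp(2 mu t) * (exp(sigma^2 t) - 1) = 64*(exp(3*t) - 1)*exp(14*t).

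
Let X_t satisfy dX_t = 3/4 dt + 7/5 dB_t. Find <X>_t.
<X>_t = 49*t/25

For an Itô process dX_t = a(t) dt + b(t) dB_t, the quadratic variation is <X>_t = int_0^t b(s)^2 ds (the drift term does not contribute). Here b(s) = 7/5, so
  b(s)^2 = 49/25.
Integrating from 0 to t:
  <X>_t = int_0^t (49/25) ds = 49*t/25.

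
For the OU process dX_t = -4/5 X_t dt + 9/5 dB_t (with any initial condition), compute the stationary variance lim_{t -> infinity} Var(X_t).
lim Var(X_t) = 81/40

The OU SDE dX = -theta X dt + sigma dB admits the integrating factor exp(theta t): d(exp(theta t) X_t) = sigma exp(theta t) dB_t. Integrating from 0 to t gives X_t = x_0 * exp(-theta t) + sigma * int_0^t exp(-theta (t-s)) dB_s for any initial x_0. The Itô integral has variance (by the Itô isometry) sigma^2 * int_0^t exp(-2 theta (t - s)) ds = sigma^2 * (1 - exp(-2 theta t)) / (2 theta), independent of x_0.
With theta = 4/5, sigma = 9/5:
  Var(X_t) = (9/5)^2 * (1 - exp(-2*4/5 t)) / (2 * 4/5) = 81/40 - 81*exp(-8*t/5)/40.
As t -> infinity, exp(-2*4/5 t) -> 0, so the stationary variance is sigma^2 / (2 theta) = 81/40.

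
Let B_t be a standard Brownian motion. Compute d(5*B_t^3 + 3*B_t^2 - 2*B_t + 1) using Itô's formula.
d(5*B_t^3 + 3*B_t^2 - 2*B_t + 1) = (15*B_t + 3) dt + (15*B_t^2 + 6*B_t - 2) dB_t

Itô's formula for f(B_t) gives d f(B_t) = f'(B_t) dB_t + (1/2) f''(B_t) dt. Compute derivatives of f(x) = 5*x^3 + 3*x^2 - 2*x + 1:
  f'(x)  = 15*x^2 + 6*x - 2
  f''(x) = 30*x + 6
Substitute x = B_t and multiply the f'' term by 1/2:
  drift     = (1/2) * (30*x + 6) evaluated at B_t = 15*B_t + 3
  diffusion = (15*x^2 + 6*x - 2) evaluated at B_t = 15*B_t^2 + 6*B_t - 2
Therefore d(5*B_t^3 + 3*B_t^2 - 2*B_t + 1) = (15*B_t + 3) dt + (15*B_t^2 + 6*B_t - 2) dB_t.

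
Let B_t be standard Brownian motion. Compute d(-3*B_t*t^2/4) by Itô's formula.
d(-3*B_t*t^2/4) = (-3*B_t*t/2) dt + (-3*t^2/4) dB_t

Itô's formula for f(t, x): d f(t, B_t) = (f_t + (1/2) f_xx) dt + f_x dB_t. Compute partials of f(t, x) = -3*t^2*x/4:
  f_t(t,x)  = -3*t*x/2
  f_x(t,x)  = -3*t^2/4
  f_xx(t,x) = 0
Assemble drift = f_t + (1/2) f_xx = -3*t*x/2 and diffusion = f_x = -3*t^2/4. Substituting x = B_t:
  d(-3*B_t*t^2/4) = (-3*B_t*t/2) dt + (-3*t^2/4) dB_t.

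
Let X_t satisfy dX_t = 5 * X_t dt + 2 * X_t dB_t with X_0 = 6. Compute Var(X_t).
Var(X_t) = 36*(exp(4*t) - 1)*exp(10*t)

For GBM dX = mu X dt + sigma X dB with X_0 = x_0, apply Itô to Y = log X: dY = (mu - sigma^2/2) dt + sigma dB, so Y_t = log(x_0) + (mu - sigma^2/2) t + sigma B_t and hence X_t = x_0 * exp((mu - sigma^2/2) t + sigma B_t).
With mu = 5, sigma = 2, x_0 = 6, this gives:
  X_t = 6 * exp((3) * t + (2) * B_t).
Since sigma*B_t ~ Normal(0, sigma^2 t), E[exp(sigma*B_t)] = exp(sigma^2 t / 2); so E[X_t] = x_0 * exp((mu - sigma^2/2) t) * exp(sigma^2 t / 2) = x_0 * exp(mu t) = 6*exp(5*t).
Var(X_t) = E[X_t^2] - (E[X_t])^2 = x_0^2 * exp(2 mu t) * (exp(sigma^2 t) - 1) = 36*(exp(4*t) - 1)*exp(10*t).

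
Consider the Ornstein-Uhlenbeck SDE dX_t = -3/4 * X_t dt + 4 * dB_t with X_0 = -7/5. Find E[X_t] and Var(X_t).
E[X_t] = -7*exp(-3*t/4)/5; Var(X_t) = 32/3 - 32*exp(-3*t/2)/3

The OU SDE dX = -theta X dt + sigma dB admits the integrating factor exp(theta t): d(exp(theta t) X_t) = sigma exp(theta t) dB_t. Integrating from 0 to t:
  X_t = x_0 * exp(-theta t) + sigma * int_0^t exp(-theta (t-s)) dB_s.
The Itô integral has mean 0 and (by the Itô isometry) variance sigma^2 * int_0^t exp(-2 theta (t - s)) ds = sigma^2 * (1 - exp(-2 theta t)) / (2 theta).
With theta = 3/4, sigma = 4, x_0 = -7/5:
  E[X_t] = -7/5 * exp(-3/4 t) = -7*exp(-3*t/4)/5
  Var(X_t) = (4)^2 * (1 - exp(-2*3/4 t)) / (2 * 3/4) = 32/3 - 32*exp(-3*t/2)/3.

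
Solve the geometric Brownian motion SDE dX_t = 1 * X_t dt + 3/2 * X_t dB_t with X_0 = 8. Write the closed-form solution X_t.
X_t = 8 * exp((-1/8) * t + (3/2) * B_t)

For GBM dX = mu X dt + sigma X dB with X_0 = x_0, apply Itô to Y = log X: dY = (mu - sigma^2/2) dt + sigma dB, so Y_t = log(x_0) + (mu - sigma^2/2) t + sigma B_t and hence X_t = x_0 * exp((mu - sigma^2/2) t + sigma B_t).
With mu = 1, sigma = 3/2, x_0 = 8, this gives:
  X_t = 8 * exp((-1/8) * t + (3/2) * B_t).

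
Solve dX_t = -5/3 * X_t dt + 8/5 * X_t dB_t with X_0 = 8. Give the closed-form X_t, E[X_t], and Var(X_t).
X_t = 8 * exp((-221/75) t + (8/5) B_t); E[X_t] = 8*exp(-5*t/3); Var(X_t) = (64*exp(64*t/25) - 64)*exp(-10*t/3)

For GBM dX = mu X dt + sigma X dB with X_0 = x_0, apply Itô to Y = log X: dY = (mu - sigma^2/2) dt + sigma dB, so Y_t = log(x_0) + (mu - sigma^2/2) t + sigma B_t and hence X_t = x_0 * exp((mu - sigma^2/2) t + sigma B_t).
With mu = -5/3, sigma = 8/5, x_0 = 8, this gives:
  X_t = 8 * exp((-221/75) * t + (8/5) * B_t).
Since sigma*B_t ~ Normal(0, sigma^2 t), E[exp(sigma*B_t)] = exp(sigma^2 t / 2); so E[X_t] = x_0 * exp((mu - sigma^2/2) t) * exp(sigma^2 t / 2) = x_0 * exp(mu t) = 8*exp(-5*t/3).
Var(X_t) = E[X_t^2] - (E[X_t])^2 = x_0^2 * exp(2 mu t) * (exp(sigma^2 t) - 1) = (64*exp(64*t/25) - 64)*exp(-10*t/3).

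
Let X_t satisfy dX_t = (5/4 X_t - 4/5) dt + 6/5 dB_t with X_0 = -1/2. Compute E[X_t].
E[X_t] = 16/25 - 57*exp(5*t/4)/50

Taking expectations and using E[dB_t] = 0, the mean m(t) = E[X_t] satisfies the ODE m'(t) = a m(t) + b with m(0) = x_0. With a = 5/4, b = -4/5, x_0 = -1/2, the solution is
  m(t) = x_0 * exp(a t) + (b/a) * (exp(a t) - 1)
       = (-1/2) * exp((5/4) t) + ((-4/5)/(5/4)) * (exp((5/4) t) - 1)
       = 16/25 - 57*exp(5*t/4)/50.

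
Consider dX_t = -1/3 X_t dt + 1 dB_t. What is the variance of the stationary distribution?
lim Var(X_t) = 3/2

The OU SDE dX = -theta X dt + sigma dB admits the integrating factor exp(theta t): d(exp(theta t) X_t) = sigma exp(theta t) dB_t. Integrating from 0 to t gives X_t = x_0 * exp(-theta t) + sigma * int_0^t exp(-theta (t-s)) dB_s for any initial x_0. The Itô integral has variance (by the Itô isometry) sigma^2 * int_0^t exp(-2 theta (t - s)) ds = sigma^2 * (1 - exp(-2 theta t)) / (2 theta), independent of x_0.
With theta = 1/3, sigma = 1:
  Var(X_t) = (1)^2 * (1 - exp(-2*1/3 t)) / (2 * 1/3) = 3/2 - 3*exp(-2*t/3)/2.
As t -> infinity, exp(-2*1/3 t) -> 0, so the stationary variance is sigma^2 / (2 theta) = 3/2.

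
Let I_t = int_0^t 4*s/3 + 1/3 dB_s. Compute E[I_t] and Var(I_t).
E[I_t] = 0; Var(I_t) = t*(16*t^2 + 12*t + 3)/27

The Itô integral of a deterministic integrand f(s) has mean 0 because each increment f(s) * (B_{s+ds} - B_s) has mean 0. By the Itô isometry:
  Var( int_0^t f(s) dB_s ) = E[ (int_0^t f(s) dB_s)^2 ] = int_0^t f(s)^2 ds.
Here f(s) = 4*s/3 + 1/3, so f(s)^2 = (4*s + 1)^2/9. Integrate:
  int_0^t ((4*s + 1)^2/9) ds = t*(16*t^2 + 12*t + 3)/27.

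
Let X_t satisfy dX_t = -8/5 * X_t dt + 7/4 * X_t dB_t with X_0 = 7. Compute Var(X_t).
Var(X_t) = (49*exp(49*t/16) - 49)*exp(-16*t/5)

For GBM dX = mu X dt + sigma X dB with X_0 = x_0, apply Itô to Y = log X: dY = (mu - sigma^2/2) dt + sigma dB, so Y_t = log(x_0) + (mu - sigma^2/2) t + sigma B_t and hence X_t = x_0 * exp((mu - sigma^2/2) t + sigma B_t).
With mu = -8/5, sigma = 7/4, x_0 = 7, this gives:
  X_t = 7 * exp((-501/160) * t + (7/4) * B_t).
Since sigma*B_t ~ Normal(0, sigma^2 t), E[exp(sigma*B_t)] = exp(sigma^2 t / 2); so E[X_t] = x_0 * exp((mu - sigma^2/2) t) * exp(sigma^2 t / 2) = x_0 * exp(mu t) = 7*exp(-8*t/5).
Var(X_t) = E[X_t^2] - (E[X_t])^2 = x_0^2 * exp(2 mu t) * (exp(sigma^2 t) - 1) = (49*exp(49*t/16) - 49)*exp(-16*t/5).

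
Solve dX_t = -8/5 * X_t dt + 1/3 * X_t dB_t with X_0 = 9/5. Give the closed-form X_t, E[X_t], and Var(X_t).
X_t = 9/5 * exp((-149/90) t + (1/3) B_t); E[X_t] = 9*exp(-8*t/5)/5; Var(X_t) = (81*exp(t/9) - 81)*exp(-16*t/5)/25

For GBM dX = mu X dt + sigma X dB with X_0 = x_0, apply Itô to Y = log X: dY = (mu - sigma^2/2) dt + sigma dB, so Y_t = log(x_0) + (mu - sigma^2/2) t + sigma B_t and hence X_t = x_0 * exp((mu - sigma^2/2) t + sigma B_t).
With mu = -8/5, sigma = 1/3, x_0 = 9/5, this gives:
  X_t = 9/5 * exp((-149/90) * t + (1/3) * B_t).
Since sigma*B_t ~ Normal(0, sigma^2 t), E[exp(sigma*B_t)] = exp(sigma^2 t / 2); so E[X_t] = x_0 * exp((mu - sigma^2/2) t) * exp(sigma^2 t / 2) = x_0 * exp(mu t) = 9*exp(-8*t/5)/5.
Var(X_t) = E[X_t^2] - (E[X_t])^2 = x_0^2 * exp(2 mu t) * (exp(sigma^2 t) - 1) = (81*exp(t/9) - 81)*exp(-16*t/5)/25.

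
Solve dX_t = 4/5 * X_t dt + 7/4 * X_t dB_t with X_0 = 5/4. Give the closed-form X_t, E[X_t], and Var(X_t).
X_t = 5/4 * exp((-117/160) t + (7/4) B_t); E[X_t] = 5*exp(4*t/5)/4; Var(X_t) = 25*(exp(49*t/16) - 1)*exp(8*t/5)/16

For GBM dX = mu X dt + sigma X dB with X_0 = x_0, apply Itô to Y = log X: dY = (mu - sigma^2/2) dt + sigma dB, so Y_t = log(x_0) + (mu - sigma^2/2) t + sigma B_t and hence X_t = x_0 * exp((mu - sigma^2/2) t + sigma B_t).
With mu = 4/5, sigma = 7/4, x_0 = 5/4, this gives:
  X_t = 5/4 * exp((-117/160) * t + (7/4) * B_t).
Since sigma*B_t ~ Normal(0, sigma^2 t), E[exp(sigma*B_t)] = exp(sigma^2 t / 2); so E[X_t] = x_0 * exp((mu - sigma^2/2) t) * exp(sigma^2 t / 2) = x_0 * exp(mu t) = 5*exp(4*t/5)/4.
Var(X_t) = E[X_t^2] - (E[X_t])^2 = x_0^2 * exp(2 mu t) * (exp(sigma^2 t) - 1) = 25*(exp(49*t/16) - 1)*exp(8*t/5)/16.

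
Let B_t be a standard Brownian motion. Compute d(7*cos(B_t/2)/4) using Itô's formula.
d(7*cos(B_t/2)/4) = (-7*cos(B_t/2)/32) dt + (-7*sin(B_t/2)/8) dB_t

Itô's formula for f(B_t) gives d f(B_t) = f'(B_t) dB_t + (1/2) f''(B_t) dt. Compute derivatives of f(x) = 7*cos(x/2)/4:
  f'(x)  = -7*sin(x/2)/8
  f''(x) = -7*cos(x/2)/16
Substitute x = B_t and multiply the f'' term by 1/2:
  drift     = (1/2) * (-7*cos(x/2)/16) evaluated at B_t = -7*cos(B_t/2)/32
  diffusion = (-7*sin(x/2)/8) evaluated at B_t = -7*sin(B_t/2)/8
Therefore d(7*cos(B_t/2)/4) = (-7*cos(B_t/2)/32) dt + (-7*sin(B_t/2)/8) dB_t.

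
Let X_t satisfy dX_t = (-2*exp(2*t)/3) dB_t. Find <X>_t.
<X>_t = exp(4*t)/9 - 1/9

For an Itô process dX_t = a(t) dt + b(t) dB_t, the quadratic variation is <X>_t = int_0^t b(s)^2 ds (the drift term does not contribute). Here b(s) = -2*exp(2*s)/3, so
  b(s)^2 = 4*exp(4*s)/9.
Integrating from 0 to t:
  <X>_t = int_0^t (4*exp(4*s)/9) ds = exp(4*t)/9 - 1/9.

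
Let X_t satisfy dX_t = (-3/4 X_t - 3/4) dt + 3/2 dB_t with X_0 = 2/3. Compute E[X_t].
E[X_t] = -1 + 5*exp(-3*t/4)/3

Taking expectations and using E[dB_t] = 0, the mean m(t) = E[X_t] satisfies the ODE m'(t) = a m(t) + b with m(0) = x_0. With a = -3/4, b = -3/4, x_0 = 2/3, the solution is
  m(t) = x_0 * exp(a t) + (b/a) * (exp(a t) - 1)
       = (2/3) * exp((-3/4) t) + ((-3/4)/(-3/4)) * (exp((-3/4) t) - 1)
       = -1 + 5*exp(-3*t/4)/3.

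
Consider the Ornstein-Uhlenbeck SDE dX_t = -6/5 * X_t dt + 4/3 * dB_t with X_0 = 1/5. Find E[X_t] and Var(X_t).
E[X_t] = exp(-6*t/5)/5; Var(X_t) = 20/27 - 20*exp(-12*t/5)/27

The OU SDE dX = -theta X dt + sigma dB admits the integrating factor exp(theta t): d(exp(theta t) X_t) = sigma exp(theta t) dB_t. Integrating from 0 to t:
  X_t = x_0 * exp(-theta t) + sigma * int_0^t exp(-theta (t-s)) dB_s.
The Itô integral has mean 0 and (by the Itô isometry) variance sigma^2 * int_0^t exp(-2 theta (t - s)) ds = sigma^2 * (1 - exp(-2 theta t)) / (2 theta).
With theta = 6/5, sigma = 4/3, x_0 = 1/5:
  E[X_t] = 1/5 * exp(-6/5 t) = exp(-6*t/5)/5
  Var(X_t) = (4/3)^2 * (1 - exp(-2*6/5 t)) / (2 * 6/5) = 20/27 - 20*exp(-12*t/5)/27.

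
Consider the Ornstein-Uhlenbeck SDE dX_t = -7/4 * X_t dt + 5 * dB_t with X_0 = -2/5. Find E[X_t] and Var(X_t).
E[X_t] = -2*exp(-7*t/4)/5; Var(X_t) = 50/7 - 50*exp(-7*t/2)/7

The OU SDE dX = -theta X dt + sigma dB admits the integrating factor exp(theta t): d(exp(theta t) X_t) = sigma exp(theta t) dB_t. Integrating from 0 to t:
  X_t = x_0 * exp(-theta t) + sigma * int_0^t exp(-theta (t-s)) dB_s.
The Itô integral has mean 0 and (by the Itô isometry) variance sigma^2 * int_0^t exp(-2 theta (t - s)) ds = sigma^2 * (1 - exp(-2 theta t)) / (2 theta).
With theta = 7/4, sigma = 5, x_0 = -2/5:
  E[X_t] = -2/5 * exp(-7/4 t) = -2*exp(-7*t/4)/5
  Var(X_t) = (5)^2 * (1 - exp(-2*7/4 t)) / (2 * 7/4) = 50/7 - 50*exp(-7*t/2)/7.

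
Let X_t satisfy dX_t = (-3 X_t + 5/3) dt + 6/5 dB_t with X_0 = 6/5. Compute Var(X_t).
Var(X_t) = 6/25 - 6*exp(-6*t)/25

The variance V(t) = Var(X_t) satisfies V'(t) = 2 a V(t) + c^2 with V(0) = 0 (drift coefficient is linear in X, diffusion is constant). With a = -3, c = 6/5, the solution is
  V(t) = (c^2 / (2 a)) * (exp(2 a t) - 1)
       = ((6/5)^2 / (2*(-3))) * (exp((-6) t) - 1)
       = 6/25 - 6*exp(-6*t)/25.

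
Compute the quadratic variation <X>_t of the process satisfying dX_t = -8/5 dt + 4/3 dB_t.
<X>_t = 16*t/9

For an Itô process dX_t = a(t) dt + b(t) dB_t, the quadratic variation is <X>_t = int_0^t b(s)^2 ds (the drift term does not contribute). Here b(s) = 4/3, so
  b(s)^2 = 16/9.
Integrating from 0 to t:
  <X>_t = int_0^t (16/9) ds = 16*t/9.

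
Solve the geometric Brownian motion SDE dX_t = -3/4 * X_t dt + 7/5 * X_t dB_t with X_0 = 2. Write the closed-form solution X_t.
X_t = 2 * exp((-173/100) * t + (7/5) * B_t)

For GBM dX = mu X dt + sigma X dB with X_0 = x_0, apply Itô to Y = log X: dY = (mu - sigma^2/2) dt + sigma dB, so Y_t = log(x_0) + (mu - sigma^2/2) t + sigma B_t and hence X_t = x_0 * exp((mu - sigma^2/2) t + sigma B_t).
With mu = -3/4, sigma = 7/5, x_0 = 2, this gives:
  X_t = 2 * exp((-173/100) * t + (7/5) * B_t).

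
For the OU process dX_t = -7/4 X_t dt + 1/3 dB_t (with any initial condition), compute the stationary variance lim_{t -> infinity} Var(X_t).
lim Var(X_t) = 2/63

The OU SDE dX = -theta X dt + sigma dB admits the integrating factor exp(theta t): d(exp(theta t) X_t) = sigma exp(theta t) dB_t. Integrating from 0 to t gives X_t = x_0 * exp(-theta t) + sigma * int_0^t exp(-theta (t-s)) dB_s for any initial x_0. The Itô integral has variance (by the Itô isometry) sigma^2 * int_0^t exp(-2 theta (t - s)) ds = sigma^2 * (1 - exp(-2 theta t)) / (2 theta), independent of x_0.
With theta = 7/4, sigma = 1/3:
  Var(X_t) = (1/3)^2 * (1 - exp(-2*7/4 t)) / (2 * 7/4) = 2/63 - 2*exp(-7*t/2)/63.
As t -> infinity, exp(-2*7/4 t) -> 0, so the stationary variance is sigma^2 / (2 theta) = 2/63.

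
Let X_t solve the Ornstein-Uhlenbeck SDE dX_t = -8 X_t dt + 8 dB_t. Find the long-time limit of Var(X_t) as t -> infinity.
lim Var(X_t) = 4

The OU SDE dX = -theta X dt + sigma dB admits the integrating factor exp(theta t): d(exp(theta t) X_t) = sigma exp(theta t) dB_t. Integrating from 0 to t gives X_t = x_0 * exp(-theta t) + sigma * int_0^t exp(-theta (t-s)) dB_s for any initial x_0. The Itô integral has variance (by the Itô isometry) sigma^2 * int_0^t exp(-2 theta (t - s)) ds = sigma^2 * (1 - exp(-2 theta t)) / (2 theta), independent of x_0.
With theta = 8, sigma = 8:
  Var(X_t) = (8)^2 * (1 - exp(-2*8 t)) / (2 * 8) = 4 - 4*exp(-16*t).
As t -> infinity, exp(-2*8 t) -> 0, so the stationary variance is sigma^2 / (2 theta) = 4.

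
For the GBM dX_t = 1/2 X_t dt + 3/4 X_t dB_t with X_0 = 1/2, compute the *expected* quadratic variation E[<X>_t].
E[<X>_t] = 9*exp(25*t/16)/100 - 9/100

<X>_t = int_0^t ((3/4) * X_s)^2 ds. Taking expectation inside the integral: E[<X>_t] = (3/4)^2 * int_0^t E[X_s^2] ds. For GBM, E[X_s^2] = x_0^2 * exp((2 mu + sigma^2) s). Integrating:
  E[<X>_t] = (3/4)^2 * (1/2)^2 * (exp((2*(1/2) + (3/4)^2) t) - 1) / (2*(1/2) + (3/4)^2)
           = (3/4)^2 * (1/2)^2 * (exp((25/16) t) - 1) / (25/16) = 9*exp(25*t/16)/100 - 9/100.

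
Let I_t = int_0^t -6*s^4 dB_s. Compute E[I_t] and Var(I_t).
E[I_t] = 0; Var(I_t) = 4*t^9

The Itô integral of a deterministic integrand f(s) has mean 0 because each increment f(s) * (B_{s+ds} - B_s) has mean 0. By the Itô isometry:
  Var( int_0^t f(s) dB_s ) = E[ (int_0^t f(s) dB_s)^2 ] = int_0^t f(s)^2 ds.
Here f(s) = -6*s^4, so f(s)^2 = 36*s^8. Integrate:
  int_0^t (36*s^8) ds = 4*t^9.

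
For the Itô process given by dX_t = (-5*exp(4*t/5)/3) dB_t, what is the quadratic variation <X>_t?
<X>_t = 125*exp(8*t/5)/72 - 125/72

For an Itô process dX_t = a(t) dt + b(t) dB_t, the quadratic variation is <X>_t = int_0^t b(s)^2 ds (the drift term does not contribute). Here b(s) = -5*exp(4*s/5)/3, so
  b(s)^2 = 25*exp(8*s/5)/9.
Integrating from 0 to t:
  <X>_t = int_0^t (25*exp(8*s/5)/9) ds = 125*exp(8*t/5)/72 - 125/72.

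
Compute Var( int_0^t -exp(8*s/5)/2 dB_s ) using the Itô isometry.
Var = 5*exp(16*t/5)/64 - 5/64

The Itô integral of a deterministic integrand f(s) has mean 0 because each increment f(s) * (B_{s+ds} - B_s) has mean 0. By the Itô isometry:
  Var( int_0^t f(s) dB_s ) = E[ (int_0^t f(s) dB_s)^2 ] = int_0^t f(s)^2 ds.
Here f(s) = -exp(8*s/5)/2, so f(s)^2 = exp(16*s/5)/4. Integrate:
  int_0^t (exp(16*s/5)/4) ds = 5*exp(16*t/5)/64 - 5/64.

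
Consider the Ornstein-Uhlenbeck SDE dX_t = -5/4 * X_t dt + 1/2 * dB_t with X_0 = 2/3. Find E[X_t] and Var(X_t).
E[X_t] = 2*exp(-5*t/4)/3; Var(X_t) = 1/10 - exp(-5*t/2)/10

The OU SDE dX = -theta X dt + sigma dB admits the integrating factor exp(theta t): d(exp(theta t) X_t) = sigma exp(theta t) dB_t. Integrating from 0 to t:
  X_t = x_0 * exp(-theta t) + sigma * int_0^t exp(-theta (t-s)) dB_s.
The Itô integral has mean 0 and (by the Itô isometry) variance sigma^2 * int_0^t exp(-2 theta (t - s)) ds = sigma^2 * (1 - exp(-2 theta t)) / (2 theta).
With theta = 5/4, sigma = 1/2, x_0 = 2/3:
  E[X_t] = 2/3 * exp(-5/4 t) = 2*exp(-5*t/4)/3
  Var(X_t) = (1/2)^2 * (1 - exp(-2*5/4 t)) / (2 * 5/4) = 1/10 - exp(-5*t/2)/10.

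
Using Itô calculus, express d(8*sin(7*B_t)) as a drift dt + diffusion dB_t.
d(8*sin(7*B_t)) = (-196*sin(7*B_t)) dt + (56*cos(7*B_t)) dB_t

Itô's formula for f(B_t) gives d f(B_t) = f'(B_t) dB_t + (1/2) f''(B_t) dt. Compute derivatives of f(x) = 8*sin(7*x):
  f'(x)  = 56*cos(7*x)
  f''(x) = -392*sin(7*x)
Substitute x = B_t and multiply the f'' term by 1/2:
  drift     = (1/2) * (-392*sin(7*x)) evaluated at B_t = -196*sin(7*B_t)
  diffusion = (56*cos(7*x)) evaluated at B_t = 56*cos(7*B_t)
Therefore d(8*sin(7*B_t)) = (-196*sin(7*B_t)) dt + (56*cos(7*B_t)) dB_t.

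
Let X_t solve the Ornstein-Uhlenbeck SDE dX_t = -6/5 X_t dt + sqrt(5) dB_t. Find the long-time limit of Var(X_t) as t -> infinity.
lim Var(X_t) = 25/12

The OU SDE dX = -theta X dt + sigma dB admits the integrating factor exp(theta t): d(exp(theta t) X_t) = sigma exp(theta t) dB_t. Integrating from 0 to t gives X_t = x_0 * exp(-theta t) + sigma * int_0^t exp(-theta (t-s)) dB_s for any initial x_0. The Itô integral has variance (by the Itô isometry) sigma^2 * int_0^t exp(-2 theta (t - s)) ds = sigma^2 * (1 - exp(-2 theta t)) / (2 theta), independent of x_0.
With theta = 6/5, sigma = sqrt(5):
  Var(X_t) = (sqrt(5))^2 * (1 - exp(-2*6/5 t)) / (2 * 6/5) = 25/12 - 25*exp(-12*t/5)/12.
As t -> infinity, exp(-2*6/5 t) -> 0, so the stationary variance is sigma^2 / (2 theta) = 25/12.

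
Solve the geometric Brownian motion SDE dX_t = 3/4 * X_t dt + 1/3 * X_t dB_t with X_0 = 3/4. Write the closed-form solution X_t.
X_t = 3/4 * exp((25/36) * t + (1/3) * B_t)

For GBM dX = mu X dt + sigma X dB with X_0 = x_0, apply Itô to Y = log X: dY = (mu - sigma^2/2) dt + sigma dB, so Y_t = log(x_0) + (mu - sigma^2/2) t + sigma B_t and hence X_t = x_0 * exp((mu - sigma^2/2) t + sigma B_t).
With mu = 3/4, sigma = 1/3, x_0 = 3/4, this gives:
  X_t = 3/4 * exp((25/36) * t + (1/3) * B_t).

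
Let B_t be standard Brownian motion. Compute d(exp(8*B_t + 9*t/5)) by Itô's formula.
d(exp(8*B_t + 9*t/5)) = (169*exp(8*B_t + 9*t/5)/5) dt + (8*exp(8*B_t + 9*t/5)) dB_t

Itô's formula for f(t, x): d f(t, B_t) = (f_t + (1/2) f_xx) dt + f_x dB_t. Compute partials of f(t, x) = exp(9*t/5 + 8*x):
  f_t(t,x)  = 9*exp(9*t/5 + 8*x)/5
  f_x(t,x)  = 8*exp(9*t/5 + 8*x)
  f_xx(t,x) = 64*exp(9*t/5 + 8*x)
Assemble drift = f_t + (1/2) f_xx = 169*exp(9*t/5 + 8*x)/5 and diffusion = f_x = 8*exp(9*t/5 + 8*x). Substituting x = B_t:
  d(exp(8*B_t + 9*t/5)) = (169*exp(8*B_t + 9*t/5)/5) dt + (8*exp(8*B_t + 9*t/5)) dB_t.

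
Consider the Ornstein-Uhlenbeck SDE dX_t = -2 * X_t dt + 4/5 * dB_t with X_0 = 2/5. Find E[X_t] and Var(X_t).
E[X_t] = 2*exp(-2*t)/5; Var(X_t) = 4/25 - 4*exp(-4*t)/25

The OU SDE dX = -theta X dt + sigma dB admits the integrating factor exp(theta t): d(exp(theta t) X_t) = sigma exp(theta t) dB_t. Integrating from 0 to t:
  X_t = x_0 * exp(-theta t) + sigma * int_0^t exp(-theta (t-s)) dB_s.
The Itô integral has mean 0 and (by the Itô isometry) variance sigma^2 * int_0^t exp(-2 theta (t - s)) ds = sigma^2 * (1 - exp(-2 theta t)) / (2 theta).
With theta = 2, sigma = 4/5, x_0 = 2/5:
  E[X_t] = 2/5 * exp(-2 t) = 2*exp(-2*t)/5
  Var(X_t) = (4/5)^2 * (1 - exp(-2*2 t)) / (2 * 2) = 4/25 - 4*exp(-4*t)/25.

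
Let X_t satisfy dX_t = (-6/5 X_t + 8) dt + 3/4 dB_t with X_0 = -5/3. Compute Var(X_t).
Var(X_t) = 15/64 - 15*exp(-12*t/5)/64

The variance V(t) = Var(X_t) satisfies V'(t) = 2 a V(t) + c^2 with V(0) = 0 (drift coefficient is linear in X, diffusion is constant). With a = -6/5, c = 3/4, the solution is
  V(t) = (c^2 / (2 a)) * (exp(2 a t) - 1)
       = ((3/4)^2 / (2*(-6/5))) * (exp((-12/5) t) - 1)
       = 15/64 - 15*exp(-12*t/5)/64.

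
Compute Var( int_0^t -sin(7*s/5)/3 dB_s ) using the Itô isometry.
Var = t/18 - 5*sin(14*t/5)/252

The Itô integral of a deterministic integrand f(s) has mean 0 because each increment f(s) * (B_{s+ds} - B_s) has mean 0. By the Itô isometry:
  Var( int_0^t f(s) dB_s ) = E[ (int_0^t f(s) dB_s)^2 ] = int_0^t f(s)^2 ds.
Here f(s) = -sin(7*s/5)/3, so f(s)^2 = sin(7*s/5)^2/9. Integrate:
  int_0^t (sin(7*s/5)^2/9) ds = t/18 - 5*sin(14*t/5)/252.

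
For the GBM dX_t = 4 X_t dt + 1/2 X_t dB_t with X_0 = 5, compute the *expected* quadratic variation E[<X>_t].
E[<X>_t] = 25*exp(33*t/4)/33 - 25/33

<X>_t = int_0^t ((1/2) * X_s)^2 ds. Taking expectation inside the integral: E[<X>_t] = (1/2)^2 * int_0^t E[X_s^2] ds. For GBM, E[X_s^2] = x_0^2 * exp((2 mu + sigma^2) s). Integrating:
  E[<X>_t] = (1/2)^2 * 5^2 * (exp((2*4 + (1/2)^2) t) - 1) / (2*4 + (1/2)^2)
           = (1/2)^2 * 5^2 * (exp((33/4) t) - 1) / (33/4) = 25*exp(33*t/4)/33 - 25/33.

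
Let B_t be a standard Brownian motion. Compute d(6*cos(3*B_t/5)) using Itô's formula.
d(6*cos(3*B_t/5)) = (-27*cos(3*B_t/5)/25) dt + (-18*sin(3*B_t/5)/5) dB_t

Itô's formula for f(B_t) gives d f(B_t) = f'(B_t) dB_t + (1/2) f''(B_t) dt. Compute derivatives of f(x) = 6*cos(3*x/5):
  f'(x)  = -18*sin(3*x/5)/5
  f''(x) = -54*cos(3*x/5)/25
Substitute x = B_t and multiply the f'' term by 1/2:
  drift     = (1/2) * (-54*cos(3*x/5)/25) evaluated at B_t = -27*cos(3*B_t/5)/25
  diffusion = (-18*sin(3*x/5)/5) evaluated at B_t = -18*sin(3*B_t/5)/5
Therefore d(6*cos(3*B_t/5)) = (-27*cos(3*B_t/5)/25) dt + (-18*sin(3*B_t/5)/5) dB_t.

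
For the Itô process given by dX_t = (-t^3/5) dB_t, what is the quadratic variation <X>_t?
<X>_t = t^7/175

For an Itô process dX_t = a(t) dt + b(t) dB_t, the quadratic variation is <X>_t = int_0^t b(s)^2 ds (the drift term does not contribute). Here b(s) = -s^3/5, so
  b(s)^2 = s^6/25.
Integrating from 0 to t:
  <X>_t = int_0^t (s^6/25) ds = t^7/175.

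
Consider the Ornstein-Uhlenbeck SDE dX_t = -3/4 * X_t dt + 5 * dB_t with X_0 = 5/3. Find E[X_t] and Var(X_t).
E[X_t] = 5*exp(-3*t/4)/3; Var(X_t) = 50/3 - 50*exp(-3*t/2)/3

The OU SDE dX = -theta X dt + sigma dB admits the integrating factor exp(theta t): d(exp(theta t) X_t) = sigma exp(theta t) dB_t. Integrating from 0 to t:
  X_t = x_0 * exp(-theta t) + sigma * int_0^t exp(-theta (t-s)) dB_s.
The Itô integral has mean 0 and (by the Itô isometry) variance sigma^2 * int_0^t exp(-2 theta (t - s)) ds = sigma^2 * (1 - exp(-2 theta t)) / (2 theta).
With theta = 3/4, sigma = 5, x_0 = 5/3:
  E[X_t] = 5/3 * exp(-3/4 t) = 5*exp(-3*t/4)/3
  Var(X_t) = (5)^2 * (1 - exp(-2*3/4 t)) / (2 * 3/4) = 50/3 - 50*exp(-3*t/2)/3.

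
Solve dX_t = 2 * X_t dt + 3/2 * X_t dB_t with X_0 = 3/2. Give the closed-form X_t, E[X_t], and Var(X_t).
X_t = 3/2 * exp((7/8) t + (3/2) B_t); E[X_t] = 3*exp(2*t)/2; Var(X_t) = 9*(exp(9*t/4) - 1)*exp(4*t)/4

For GBM dX = mu X dt + sigma X dB with X_0 = x_0, apply Itô to Y = log X: dY = (mu - sigma^2/2) dt + sigma dB, so Y_t = log(x_0) + (mu - sigma^2/2) t + sigma B_t and hence X_t = x_0 * exp((mu - sigma^2/2) t + sigma B_t).
With mu = 2, sigma = 3/2, x_0 = 3/2, this gives:
  X_t = 3/2 * exp((7/8) * t + (3/2) * B_t).
Since sigma*B_t ~ Normal(0, sigma^2 t), E[exp(sigma*B_t)] = exp(sigma^2 t / 2); so E[X_t] = x_0 * exp((mu - sigma^2/2) t) * exp(sigma^2 t / 2) = x_0 * exp(mu t) = 3*exp(2*t)/2.
Var(X_t) = E[X_t^2] - (E[X_t])^2 = x_0^2 * exp(2 mu t) * (exp(sigma^2 t) - 1) = 9*(exp(9*t/4) - 1)*exp(4*t)/4.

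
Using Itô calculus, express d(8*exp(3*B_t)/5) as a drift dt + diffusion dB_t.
d(8*exp(3*B_t)/5) = (36*exp(3*B_t)/5) dt + (24*exp(3*B_t)/5) dB_t

Itô's formula for f(B_t) gives d f(B_t) = f'(B_t) dB_t + (1/2) f''(B_t) dt. Compute derivatives of f(x) = 8*exp(3*x)/5:
  f'(x)  = 24*exp(3*x)/5
  f''(x) = 72*exp(3*x)/5
Substitute x = B_t and multiply the f'' term by 1/2:
  drift     = (1/2) * (72*exp(3*x)/5) evaluated at B_t = 36*exp(3*B_t)/5
  diffusion = (24*exp(3*x)/5) evaluated at B_t = 24*exp(3*B_t)/5
Therefore d(8*exp(3*B_t)/5) = (36*exp(3*B_t)/5) dt + (24*exp(3*B_t)/5) dB_t.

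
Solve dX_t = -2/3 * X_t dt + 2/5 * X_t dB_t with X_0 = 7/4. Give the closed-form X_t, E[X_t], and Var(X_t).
X_t = 7/4 * exp((-56/75) t + (2/5) B_t); E[X_t] = 7*exp(-2*t/3)/4; Var(X_t) = (49*exp(4*t/25) - 49)*exp(-4*t/3)/16

For GBM dX = mu X dt + sigma X dB with X_0 = x_0, apply Itô to Y = log X: dY = (mu - sigma^2/2) dt + sigma dB, so Y_t = log(x_0) + (mu - sigma^2/2) t + sigma B_t and hence X_t = x_0 * exp((mu - sigma^2/2) t + sigma B_t).
With mu = -2/3, sigma = 2/5, x_0 = 7/4, this gives:
  X_t = 7/4 * exp((-56/75) * t + (2/5) * B_t).
Since sigma*B_t ~ Normal(0, sigma^2 t), E[exp(sigma*B_t)] = exp(sigma^2 t / 2); so E[X_t] = x_0 * exp((mu - sigma^2/2) t) * exp(sigma^2 t / 2) = x_0 * exp(mu t) = 7*exp(-2*t/3)/4.
Var(X_t) = E[X_t^2] - (E[X_t])^2 = x_0^2 * exp(2 mu t) * (exp(sigma^2 t) - 1) = (49*exp(4*t/25) - 49)*exp(-4*t/3)/16.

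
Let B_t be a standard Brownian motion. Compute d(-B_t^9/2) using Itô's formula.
d(-B_t^9/2) = (-18*B_t^7) dt + (-9*B_t^8/2) dB_t

Itô's formula for f(B_t) gives d f(B_t) = f'(B_t) dB_t + (1/2) f''(B_t) dt. Compute derivatives of f(x) = -x^9/2:
  f'(x)  = -9*x^8/2
  f''(x) = -36*x^7
Substitute x = B_t and multiply the f'' term by 1/2:
  drift     = (1/2) * (-36*x^7) evaluated at B_t = -18*B_t^7
  diffusion = (-9*x^8/2) evaluated at B_t = -9*B_t^8/2
Therefore d(-B_t^9/2) = (-18*B_t^7) dt + (-9*B_t^8/2) dB_t.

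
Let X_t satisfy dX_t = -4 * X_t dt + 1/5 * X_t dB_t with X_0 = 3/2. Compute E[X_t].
E[X_t] = 3*exp(-4*t)/2

For GBM dX = mu X dt + sigma X dB with X_0 = x_0, apply Itô to Y = log X: dY = (mu - sigma^2/2) dt + sigma dB, so Y_t = log(x_0) + (mu - sigma^2/2) t + sigma B_t and hence X_t = x_0 * exp((mu - sigma^2/2) t + sigma B_t).
With mu = -4, sigma = 1/5, x_0 = 3/2, this gives:
  X_t = 3/2 * exp((-201/50) * t + (1/5) * B_t).
Since sigma*B_t ~ Normal(0, sigma^2 t), E[exp(sigma*B_t)] = exp(sigma^2 t / 2); so E[X_t] = x_0 * exp((mu - sigma^2/2) t) * exp(sigma^2 t / 2) = x_0 * exp(mu t) = 3*exp(-4*t)/2.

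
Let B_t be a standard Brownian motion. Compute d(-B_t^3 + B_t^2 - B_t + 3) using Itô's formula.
d(-B_t^3 + B_t^2 - B_t + 3) = (1 - 3*B_t) dt + (-3*B_t^2 + 2*B_t - 1) dB_t

Itô's formula for f(B_t) gives d f(B_t) = f'(B_t) dB_t + (1/2) f''(B_t) dt. Compute derivatives of f(x) = -x^3 + x^2 - x + 3:
  f'(x)  = -3*x^2 + 2*x - 1
  f''(x) = 2 - 6*x
Substitute x = B_t and multiply the f'' term by 1/2:
  drift     = (1/2) * (2 - 6*x) evaluated at B_t = 1 - 3*B_t
  diffusion = (-3*x^2 + 2*x - 1) evaluated at B_t = -3*B_t^2 + 2*B_t - 1
Therefore d(-B_t^3 + B_t^2 - B_t + 3) = (1 - 3*B_t) dt + (-3*B_t^2 + 2*B_t - 1) dB_t.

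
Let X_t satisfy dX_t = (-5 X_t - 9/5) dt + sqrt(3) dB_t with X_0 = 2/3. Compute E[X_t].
E[X_t] = -9/25 + 77*exp(-5*t)/75

Taking expectations and using E[dB_t] = 0, the mean m(t) = E[X_t] satisfies the ODE m'(t) = a m(t) + b with m(0) = x_0. With a = -5, b = -9/5, x_0 = 2/3, the solution is
  m(t) = x_0 * exp(a t) + (b/a) * (exp(a t) - 1)
       = (2/3) * exp((-5) t) + ((-9/5)/(-5)) * (exp((-5) t) - 1)
       = -9/25 + 77*exp(-5*t)/75.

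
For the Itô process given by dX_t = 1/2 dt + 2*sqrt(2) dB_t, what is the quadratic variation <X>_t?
<X>_t = 8*t

For an Itô process dX_t = a(t) dt + b(t) dB_t, the quadratic variation is <X>_t = int_0^t b(s)^2 ds (the drift term does not contribute). Here b(s) = 2*sqrt(2), so
  b(s)^2 = 8.
Integrating from 0 to t:
  <X>_t = int_0^t (8) ds = 8*t.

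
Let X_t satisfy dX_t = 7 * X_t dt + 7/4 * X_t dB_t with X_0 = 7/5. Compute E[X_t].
E[X_t] = 7*exp(7*t)/5

For GBM dX = mu X dt + sigma X dB with X_0 = x_0, apply Itô to Y = log X: dY = (mu - sigma^2/2) dt + sigma dB, so Y_t = log(x_0) + (mu - sigma^2/2) t + sigma B_t and hence X_t = x_0 * exp((mu - sigma^2/2) t + sigma B_t).
With mu = 7, sigma = 7/4, x_0 = 7/5, this gives:
  X_t = 7/5 * exp((175/32) * t + (7/4) * B_t).
Since sigma*B_t ~ Normal(0, sigma^2 t), E[exp(sigma*B_t)] = exp(sigma^2 t / 2); so E[X_t] = x_0 * exp((mu - sigma^2/2) t) * exp(sigma^2 t / 2) = x_0 * exp(mu t) = 7*exp(7*t)/5.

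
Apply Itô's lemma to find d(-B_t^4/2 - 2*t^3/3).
d(-B_t^4/2 - 2*t^3/3) = (-3*B_t^2 - 2*t^2) dt + (-2*B_t^3) dB_t

Itô's formula for f(t, x): d f(t, B_t) = (f_t + (1/2) f_xx) dt + f_x dB_t. Compute partials of f(t, x) = -2*t^3/3 - x^4/2:
  f_t(t,x)  = -2*t^2
  f_x(t,x)  = -2*x^3
  f_xx(t,x) = -6*x^2
Assemble drift = f_t + (1/2) f_xx = -2*t^2 - 3*x^2 and diffusion = f_x = -2*x^3. Substituting x = B_t:
  d(-B_t^4/2 - 2*t^3/3) = (-3*B_t^2 - 2*t^2) dt + (-2*B_t^3) dB_t.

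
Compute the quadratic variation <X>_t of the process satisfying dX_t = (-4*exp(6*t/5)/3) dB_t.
<X>_t = 20*exp(12*t/5)/27 - 20/27

For an Itô process dX_t = a(t) dt + b(t) dB_t, the quadratic variation is <X>_t = int_0^t b(s)^2 ds (the drift term does not contribute). Here b(s) = -4*exp(6*s/5)/3, so
  b(s)^2 = 16*exp(12*s/5)/9.
Integrating from 0 to t:
  <X>_t = int_0^t (16*exp(12*s/5)/9) ds = 20*exp(12*t/5)/27 - 20/27.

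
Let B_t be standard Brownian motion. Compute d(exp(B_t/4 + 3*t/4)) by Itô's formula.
d(exp(B_t/4 + 3*t/4)) = (25*exp(B_t/4 + 3*t/4)/32) dt + (exp(B_t/4 + 3*t/4)/4) dB_t

Itô's formula for f(t, x): d f(t, B_t) = (f_t + (1/2) f_xx) dt + f_x dB_t. Compute partials of f(t, x) = exp(3*t/4 + x/4):
  f_t(t,x)  = 3*exp(3*t/4 + x/4)/4
  f_x(t,x)  = exp(3*t/4 + x/4)/4
  f_xx(t,x) = exp(3*t/4 + x/4)/16
Assemble drift = f_t + (1/2) f_xx = 25*exp(3*t/4 + x/4)/32 and diffusion = f_x = exp(3*t/4 + x/4)/4. Substituting x = B_t:
  d(exp(B_t/4 + 3*t/4)) = (25*exp(B_t/4 + 3*t/4)/32) dt + (exp(B_t/4 + 3*t/4)/4) dB_t.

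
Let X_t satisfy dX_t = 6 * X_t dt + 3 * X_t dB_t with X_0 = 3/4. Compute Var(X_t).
Var(X_t) = 9*(exp(9*t) - 1)*exp(12*t)/16

For GBM dX = mu X dt + sigma X dB with X_0 = x_0, apply Itô to Y = log X: dY = (mu - sigma^2/2) dt + sigma dB, so Y_t = log(x_0) + (mu - sigma^2/2) t + sigma B_t and hence X_t = x_0 * exp((mu - sigma^2/2) t + sigma B_t).
With mu = 6, sigma = 3, x_0 = 3/4, this gives:
  X_t = 3/4 * exp((3/2) * t + (3) * B_t).
Since sigma*B_t ~ Normal(0, sigma^2 t), E[exp(sigma*B_t)] = exp(sigma^2 t / 2); so E[X_t] = x_0 * exp((mu - sigma^2/2) t) * exp(sigma^2 t / 2) = x_0 * exp(mu t) = 3*exp(6*t)/4.
Var(X_t) = E[X_t^2] - (E[X_t])^2 = x_0^2 * exp(2 mu t) * (exp(sigma^2 t) - 1) = 9*(exp(9*t) - 1)*exp(12*t)/16.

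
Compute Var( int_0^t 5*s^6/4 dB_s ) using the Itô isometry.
Var = 25*t^13/208

The Itô integral of a deterministic integrand f(s) has mean 0 because each increment f(s) * (B_{s+ds} - B_s) has mean 0. By the Itô isometry:
  Var( int_0^t f(s) dB_s ) = E[ (int_0^t f(s) dB_s)^2 ] = int_0^t f(s)^2 ds.
Here f(s) = 5*s^6/4, so f(s)^2 = 25*s^12/16. Integrate:
  int_0^t (25*s^12/16) ds = 25*t^13/208.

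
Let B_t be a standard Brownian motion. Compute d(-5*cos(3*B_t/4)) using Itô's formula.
d(-5*cos(3*B_t/4)) = (45*cos(3*B_t/4)/32) dt + (15*sin(3*B_t/4)/4) dB_t

Itô's formula for f(B_t) gives d f(B_t) = f'(B_t) dB_t + (1/2) f''(B_t) dt. Compute derivatives of f(x) = -5*cos(3*x/4):
  f'(x)  = 15*sin(3*x/4)/4
  f''(x) = 45*cos(3*x/4)/16
Substitute x = B_t and multiply the f'' term by 1/2:
  drift     = (1/2) * (45*cos(3*x/4)/16) evaluated at B_t = 45*cos(3*B_t/4)/32
  diffusion = (15*sin(3*x/4)/4) evaluated at B_t = 15*sin(3*B_t/4)/4
Therefore d(-5*cos(3*B_t/4)) = (45*cos(3*B_t/4)/32) dt + (15*sin(3*B_t/4)/4) dB_t.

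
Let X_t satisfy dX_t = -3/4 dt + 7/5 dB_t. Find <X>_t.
<X>_t = 49*t/25

For an Itô process dX_t = a(t) dt + b(t) dB_t, the quadratic variation is <X>_t = int_0^t b(s)^2 ds (the drift term does not contribute). Here b(s) = 7/5, so
  b(s)^2 = 49/25.
Integrating from 0 to t:
  <X>_t = int_0^t (49/25) ds = 49*t/25.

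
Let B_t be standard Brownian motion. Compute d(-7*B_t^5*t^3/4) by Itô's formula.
d(-7*B_t^5*t^3/4) = (7*B_t^3*t^2*(-3*B_t^2 - 10*t)/4) dt + (-35*B_t^4*t^3/4) dB_t

Itô's formula for f(t, x): d f(t, B_t) = (f_t + (1/2) f_xx) dt + f_x dB_t. Compute partials of f(t, x) = -7*t^3*x^5/4:
  f_t(t,x)  = -21*t^2*x^5/4
  f_x(t,x)  = -35*t^3*x^4/4
  f_xx(t,x) = -35*t^3*x^3
Assemble drift = f_t + (1/2) f_xx = 7*t^2*x^3*(-10*t - 3*x^2)/4 and diffusion = f_x = -35*t^3*x^4/4. Substituting x = B_t:
  d(-7*B_t^5*t^3/4) = (7*B_t^3*t^2*(-3*B_t^2 - 10*t)/4) dt + (-35*B_t^4*t^3/4) dB_t.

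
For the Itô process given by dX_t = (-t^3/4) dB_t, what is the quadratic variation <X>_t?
<X>_t = t^7/112

For an Itô process dX_t = a(t) dt + b(t) dB_t, the quadratic variation is <X>_t = int_0^t b(s)^2 ds (the drift term does not contribute). Here b(s) = -s^3/4, so
  b(s)^2 = s^6/16.
Integrating from 0 to t:
  <X>_t = int_0^t (s^6/16) ds = t^7/112.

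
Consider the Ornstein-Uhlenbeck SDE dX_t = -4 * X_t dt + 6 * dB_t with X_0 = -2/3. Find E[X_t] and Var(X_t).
E[X_t] = -2*exp(-4*t)/3; Var(X_t) = 9/2 - 9*exp(-8*t)/2

The OU SDE dX = -theta X dt + sigma dB admits the integrating factor exp(theta t): d(exp(theta t) X_t) = sigma exp(theta t) dB_t. Integrating from 0 to t:
  X_t = x_0 * exp(-theta t) + sigma * int_0^t exp(-theta (t-s)) dB_s.
The Itô integral has mean 0 and (by the Itô isometry) variance sigma^2 * int_0^t exp(-2 theta (t - s)) ds = sigma^2 * (1 - exp(-2 theta t)) / (2 theta).
With theta = 4, sigma = 6, x_0 = -2/3:
  E[X_t] = -2/3 * exp(-4 t) = -2*exp(-4*t)/3
  Var(X_t) = (6)^2 * (1 - exp(-2*4 t)) / (2 * 4) = 9/2 - 9*exp(-8*t)/2.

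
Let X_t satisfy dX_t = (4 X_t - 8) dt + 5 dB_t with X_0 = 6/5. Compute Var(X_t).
Var(X_t) = 25*exp(8*t)/8 - 25/8

The variance V(t) = Var(X_t) satisfies V'(t) = 2 a V(t) + c^2 with V(0) = 0 (drift coefficient is linear in X, diffusion is constant). With a = 4, c = 5, the solution is
  V(t) = (c^2 / (2 a)) * (exp(2 a t) - 1)
       = (5^2 / (2*4)) * (exp(8 t) - 1)
       = 25*exp(8*t)/8 - 25/8.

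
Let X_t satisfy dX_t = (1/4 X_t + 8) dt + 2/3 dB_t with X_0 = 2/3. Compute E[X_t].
E[X_t] = 98*exp(t/4)/3 - 32

Taking expectations and using E[dB_t] = 0, the mean m(t) = E[X_t] satisfies the ODE m'(t) = a m(t) + b with m(0) = x_0. With a = 1/4, b = 8, x_0 = 2/3, the solution is
  m(t) = x_0 * exp(a t) + (b/a) * (exp(a t) - 1)
       = (2/3) * exp((1/4) t) + (8/(1/4)) * (exp((1/4) t) - 1)
       = 98*exp(t/4)/3 - 32.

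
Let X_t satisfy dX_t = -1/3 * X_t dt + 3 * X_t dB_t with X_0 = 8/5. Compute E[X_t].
E[X_t] = 8*exp(-t/3)/5

For GBM dX = mu X dt + sigma X dB with X_0 = x_0, apply Itô to Y = log X: dY = (mu - sigma^2/2) dt + sigma dB, so Y_t = log(x_0) + (mu - sigma^2/2) t + sigma B_t and hence X_t = x_0 * exp((mu - sigma^2/2) t + sigma B_t).
With mu = -1/3, sigma = 3, x_0 = 8/5, this gives:
  X_t = 8/5 * exp((-29/6) * t + (3) * B_t).
Since sigma*B_t ~ Normal(0, sigma^2 t), E[exp(sigma*B_t)] = exp(sigma^2 t / 2); so E[X_t] = x_0 * exp((mu - sigma^2/2) t) * exp(sigma^2 t / 2) = x_0 * exp(mu t) = 8*exp(-t/3)/5.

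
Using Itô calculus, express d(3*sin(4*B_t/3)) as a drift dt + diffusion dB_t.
d(3*sin(4*B_t/3)) = (-8*sin(4*B_t/3)/3) dt + (4*cos(4*B_t/3)) dB_t

Itô's formula for f(B_t) gives d f(B_t) = f'(B_t) dB_t + (1/2) f''(B_t) dt. Compute derivatives of f(x) = 3*sin(4*x/3):
  f'(x)  = 4*cos(4*x/3)
  f''(x) = -16*sin(4*x/3)/3
Substitute x = B_t and multiply the f'' term by 1/2:
  drift     = (1/2) * (-16*sin(4*x/3)/3) evaluated at B_t = -8*sin(4*B_t/3)/3
  diffusion = (4*cos(4*x/3)) evaluated at B_t = 4*cos(4*B_t/3)
Therefore d(3*sin(4*B_t/3)) = (-8*sin(4*B_t/3)/3) dt + (4*cos(4*B_t/3)) dB_t.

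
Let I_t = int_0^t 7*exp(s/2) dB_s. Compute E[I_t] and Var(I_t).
E[I_t] = 0; Var(I_t) = 49*exp(t) - 49

The Itô integral of a deterministic integrand f(s) has mean 0 because each increment f(s) * (B_{s+ds} - B_s) has mean 0. By the Itô isometry:
  Var( int_0^t f(s) dB_s ) = E[ (int_0^t f(s) dB_s)^2 ] = int_0^t f(s)^2 ds.
Here f(s) = 7*exp(s/2), so f(s)^2 = 49*exp(s). Integrate:
  int_0^t (49*exp(s)) ds = 49*exp(t) - 49.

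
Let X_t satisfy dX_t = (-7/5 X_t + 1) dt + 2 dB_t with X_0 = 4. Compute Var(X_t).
Var(X_t) = 10/7 - 10*exp(-14*t/5)/7

The variance V(t) = Var(X_t) satisfies V'(t) = 2 a V(t) + c^2 with V(0) = 0 (drift coefficient is linear in X, diffusion is constant). With a = -7/5, c = 2, the solution is
  V(t) = (c^2 / (2 a)) * (exp(2 a t) - 1)
       = (2^2 / (2*(-7/5))) * (exp((-14/5) t) - 1)
       = 10/7 - 10*exp(-14*t/5)/7.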